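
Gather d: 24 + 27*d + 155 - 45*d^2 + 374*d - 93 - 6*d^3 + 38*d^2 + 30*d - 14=-6*d^3 - 7*d^2 + 431*d + 72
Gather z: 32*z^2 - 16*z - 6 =32*z^2 - 16*z - 6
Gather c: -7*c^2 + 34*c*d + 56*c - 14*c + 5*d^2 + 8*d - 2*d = -7*c^2 + c*(34*d + 42) + 5*d^2 + 6*d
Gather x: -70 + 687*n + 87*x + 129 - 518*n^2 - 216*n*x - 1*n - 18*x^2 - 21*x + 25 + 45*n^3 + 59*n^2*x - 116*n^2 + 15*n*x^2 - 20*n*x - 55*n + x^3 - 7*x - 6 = 45*n^3 - 634*n^2 + 631*n + x^3 + x^2*(15*n - 18) + x*(59*n^2 - 236*n + 59) + 78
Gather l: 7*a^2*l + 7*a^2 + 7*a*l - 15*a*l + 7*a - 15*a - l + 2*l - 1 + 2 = 7*a^2 - 8*a + l*(7*a^2 - 8*a + 1) + 1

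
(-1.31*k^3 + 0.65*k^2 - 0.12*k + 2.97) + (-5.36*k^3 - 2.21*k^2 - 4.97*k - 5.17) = -6.67*k^3 - 1.56*k^2 - 5.09*k - 2.2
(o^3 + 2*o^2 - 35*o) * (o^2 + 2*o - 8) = o^5 + 4*o^4 - 39*o^3 - 86*o^2 + 280*o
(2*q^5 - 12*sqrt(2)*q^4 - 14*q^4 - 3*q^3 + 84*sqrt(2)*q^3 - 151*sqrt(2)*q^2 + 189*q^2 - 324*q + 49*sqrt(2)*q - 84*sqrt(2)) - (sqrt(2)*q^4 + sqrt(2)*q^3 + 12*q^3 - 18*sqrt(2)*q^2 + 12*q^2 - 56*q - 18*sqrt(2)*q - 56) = 2*q^5 - 13*sqrt(2)*q^4 - 14*q^4 - 15*q^3 + 83*sqrt(2)*q^3 - 133*sqrt(2)*q^2 + 177*q^2 - 268*q + 67*sqrt(2)*q - 84*sqrt(2) + 56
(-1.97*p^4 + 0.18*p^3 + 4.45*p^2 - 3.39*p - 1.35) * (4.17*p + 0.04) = -8.2149*p^5 + 0.6718*p^4 + 18.5637*p^3 - 13.9583*p^2 - 5.7651*p - 0.054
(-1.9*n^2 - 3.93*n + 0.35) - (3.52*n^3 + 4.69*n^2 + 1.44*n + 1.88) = -3.52*n^3 - 6.59*n^2 - 5.37*n - 1.53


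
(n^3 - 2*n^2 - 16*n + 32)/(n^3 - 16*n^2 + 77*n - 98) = (n^2 - 16)/(n^2 - 14*n + 49)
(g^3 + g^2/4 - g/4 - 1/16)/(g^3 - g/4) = (g + 1/4)/g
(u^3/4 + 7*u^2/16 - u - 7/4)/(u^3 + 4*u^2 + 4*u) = (4*u^2 - u - 14)/(16*u*(u + 2))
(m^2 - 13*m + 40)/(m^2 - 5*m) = (m - 8)/m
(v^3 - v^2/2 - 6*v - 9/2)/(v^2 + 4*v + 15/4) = 2*(v^2 - 2*v - 3)/(2*v + 5)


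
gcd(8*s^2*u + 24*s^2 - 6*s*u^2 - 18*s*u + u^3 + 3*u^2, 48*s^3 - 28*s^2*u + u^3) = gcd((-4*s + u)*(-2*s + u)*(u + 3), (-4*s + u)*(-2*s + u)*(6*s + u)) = 8*s^2 - 6*s*u + u^2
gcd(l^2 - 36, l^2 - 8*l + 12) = l - 6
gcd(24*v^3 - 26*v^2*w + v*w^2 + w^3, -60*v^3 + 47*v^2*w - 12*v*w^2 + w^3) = 4*v - w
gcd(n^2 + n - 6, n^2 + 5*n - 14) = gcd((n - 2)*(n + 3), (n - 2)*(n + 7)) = n - 2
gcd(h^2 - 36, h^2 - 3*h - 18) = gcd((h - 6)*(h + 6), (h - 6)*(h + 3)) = h - 6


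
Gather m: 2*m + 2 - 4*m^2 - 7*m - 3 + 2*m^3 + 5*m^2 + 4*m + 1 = 2*m^3 + m^2 - m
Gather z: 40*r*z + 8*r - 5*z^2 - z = 8*r - 5*z^2 + z*(40*r - 1)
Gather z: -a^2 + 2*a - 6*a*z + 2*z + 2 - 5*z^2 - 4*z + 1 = -a^2 + 2*a - 5*z^2 + z*(-6*a - 2) + 3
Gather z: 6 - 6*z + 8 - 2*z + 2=16 - 8*z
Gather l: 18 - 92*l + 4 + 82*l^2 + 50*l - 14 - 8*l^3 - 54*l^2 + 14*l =-8*l^3 + 28*l^2 - 28*l + 8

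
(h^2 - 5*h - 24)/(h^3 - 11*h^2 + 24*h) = (h + 3)/(h*(h - 3))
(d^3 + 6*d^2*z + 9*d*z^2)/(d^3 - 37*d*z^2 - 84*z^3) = d*(-d - 3*z)/(-d^2 + 3*d*z + 28*z^2)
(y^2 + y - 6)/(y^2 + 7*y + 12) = (y - 2)/(y + 4)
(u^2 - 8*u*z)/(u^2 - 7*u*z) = (u - 8*z)/(u - 7*z)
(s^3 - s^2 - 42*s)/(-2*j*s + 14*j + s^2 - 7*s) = s*(s + 6)/(-2*j + s)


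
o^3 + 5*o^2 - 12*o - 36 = (o - 3)*(o + 2)*(o + 6)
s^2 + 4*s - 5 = (s - 1)*(s + 5)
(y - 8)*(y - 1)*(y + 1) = y^3 - 8*y^2 - y + 8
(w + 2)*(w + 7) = w^2 + 9*w + 14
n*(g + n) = g*n + n^2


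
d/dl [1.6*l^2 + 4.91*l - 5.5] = 3.2*l + 4.91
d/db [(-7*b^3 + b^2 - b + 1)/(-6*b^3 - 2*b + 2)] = b*(3*b^3 + 8*b^2 - 13*b + 2)/(2*(9*b^6 + 6*b^4 - 6*b^3 + b^2 - 2*b + 1))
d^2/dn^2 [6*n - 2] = 0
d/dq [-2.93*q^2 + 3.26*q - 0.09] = 3.26 - 5.86*q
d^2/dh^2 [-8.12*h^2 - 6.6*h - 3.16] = -16.2400000000000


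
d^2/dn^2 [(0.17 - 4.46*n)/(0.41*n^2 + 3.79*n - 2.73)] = (-(0.82*n + 3.79)*(1.64*n + 7.58)*(4.46*n - 0.17) + (10.9716*n + 33.6674)*(0.41*n^2 + 3.79*n - 2.73))/(0.41*n^2 + 3.79*n - 2.73)^3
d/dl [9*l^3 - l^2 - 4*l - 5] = 27*l^2 - 2*l - 4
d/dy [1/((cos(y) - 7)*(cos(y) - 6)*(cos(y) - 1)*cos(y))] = 2*(2*cos(y)^3 - 21*cos(y)^2 + 55*cos(y) - 21)*sin(y)/((cos(y) - 7)^2*(cos(y) - 6)^2*(cos(y) - 1)^2*cos(y)^2)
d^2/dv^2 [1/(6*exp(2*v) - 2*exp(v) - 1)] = 2*((1 - 12*exp(v))*(-6*exp(2*v) + 2*exp(v) + 1) - 4*(6*exp(v) - 1)^2*exp(v))*exp(v)/(-6*exp(2*v) + 2*exp(v) + 1)^3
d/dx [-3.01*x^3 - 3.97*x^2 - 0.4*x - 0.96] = -9.03*x^2 - 7.94*x - 0.4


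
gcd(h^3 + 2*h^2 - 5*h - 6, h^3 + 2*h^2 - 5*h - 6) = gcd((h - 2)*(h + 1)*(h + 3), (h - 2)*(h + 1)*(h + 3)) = h^3 + 2*h^2 - 5*h - 6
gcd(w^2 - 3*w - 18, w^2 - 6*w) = w - 6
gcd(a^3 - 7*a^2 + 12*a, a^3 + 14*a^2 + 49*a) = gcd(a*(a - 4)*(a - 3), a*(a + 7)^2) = a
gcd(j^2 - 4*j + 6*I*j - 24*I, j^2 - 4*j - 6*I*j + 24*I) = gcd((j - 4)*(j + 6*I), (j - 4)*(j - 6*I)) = j - 4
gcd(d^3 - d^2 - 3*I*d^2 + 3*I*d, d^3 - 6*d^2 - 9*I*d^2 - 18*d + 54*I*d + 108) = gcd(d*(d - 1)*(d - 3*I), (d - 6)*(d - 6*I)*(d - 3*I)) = d - 3*I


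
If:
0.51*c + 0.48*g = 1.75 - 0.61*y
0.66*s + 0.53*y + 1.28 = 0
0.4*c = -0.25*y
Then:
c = -0.625*y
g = 3.64583333333333 - 0.606770833333333*y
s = -0.803030303030303*y - 1.93939393939394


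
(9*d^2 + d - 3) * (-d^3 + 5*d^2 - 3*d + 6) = -9*d^5 + 44*d^4 - 19*d^3 + 36*d^2 + 15*d - 18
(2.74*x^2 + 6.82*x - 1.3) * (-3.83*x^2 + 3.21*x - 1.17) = -10.4942*x^4 - 17.3252*x^3 + 23.6654*x^2 - 12.1524*x + 1.521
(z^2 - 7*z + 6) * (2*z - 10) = 2*z^3 - 24*z^2 + 82*z - 60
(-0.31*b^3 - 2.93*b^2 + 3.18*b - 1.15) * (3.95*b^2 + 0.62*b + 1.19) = -1.2245*b^5 - 11.7657*b^4 + 10.3755*b^3 - 6.0576*b^2 + 3.0712*b - 1.3685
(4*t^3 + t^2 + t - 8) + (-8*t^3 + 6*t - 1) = -4*t^3 + t^2 + 7*t - 9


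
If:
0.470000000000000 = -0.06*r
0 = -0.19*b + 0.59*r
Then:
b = -24.32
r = -7.83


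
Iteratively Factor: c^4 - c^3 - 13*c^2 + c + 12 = (c - 1)*(c^3 - 13*c - 12) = (c - 1)*(c + 3)*(c^2 - 3*c - 4) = (c - 1)*(c + 1)*(c + 3)*(c - 4)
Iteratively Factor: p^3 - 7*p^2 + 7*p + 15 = (p - 3)*(p^2 - 4*p - 5) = (p - 3)*(p + 1)*(p - 5)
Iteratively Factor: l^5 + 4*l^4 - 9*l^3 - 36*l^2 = (l + 3)*(l^4 + l^3 - 12*l^2) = (l - 3)*(l + 3)*(l^3 + 4*l^2) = l*(l - 3)*(l + 3)*(l^2 + 4*l) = l^2*(l - 3)*(l + 3)*(l + 4)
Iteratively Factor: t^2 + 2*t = (t)*(t + 2)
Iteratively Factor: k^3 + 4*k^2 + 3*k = (k)*(k^2 + 4*k + 3) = k*(k + 3)*(k + 1)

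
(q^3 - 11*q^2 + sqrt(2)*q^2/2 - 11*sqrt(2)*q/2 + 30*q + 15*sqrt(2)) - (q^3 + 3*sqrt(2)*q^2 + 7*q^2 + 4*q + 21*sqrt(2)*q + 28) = -18*q^2 - 5*sqrt(2)*q^2/2 - 53*sqrt(2)*q/2 + 26*q - 28 + 15*sqrt(2)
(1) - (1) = 0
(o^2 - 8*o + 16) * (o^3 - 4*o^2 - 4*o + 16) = o^5 - 12*o^4 + 44*o^3 - 16*o^2 - 192*o + 256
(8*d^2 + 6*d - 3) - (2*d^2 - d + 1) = 6*d^2 + 7*d - 4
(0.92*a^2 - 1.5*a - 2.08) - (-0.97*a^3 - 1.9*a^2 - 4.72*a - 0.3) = 0.97*a^3 + 2.82*a^2 + 3.22*a - 1.78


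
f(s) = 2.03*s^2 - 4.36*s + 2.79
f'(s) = 4.06*s - 4.36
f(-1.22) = 11.13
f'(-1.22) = -9.31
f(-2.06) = 20.39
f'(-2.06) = -12.72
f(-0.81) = 7.65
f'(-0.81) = -7.65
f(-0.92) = 8.52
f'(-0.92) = -8.10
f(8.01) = 98.11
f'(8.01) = 28.16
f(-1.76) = 16.75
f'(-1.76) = -11.51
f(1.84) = 1.64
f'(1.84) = 3.11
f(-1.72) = 16.29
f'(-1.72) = -11.34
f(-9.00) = 206.46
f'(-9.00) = -40.90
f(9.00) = 127.98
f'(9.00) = 32.18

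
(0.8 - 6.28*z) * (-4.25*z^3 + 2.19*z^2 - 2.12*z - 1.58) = 26.69*z^4 - 17.1532*z^3 + 15.0656*z^2 + 8.2264*z - 1.264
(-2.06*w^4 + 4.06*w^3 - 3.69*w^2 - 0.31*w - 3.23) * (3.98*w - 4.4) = -8.1988*w^5 + 25.2228*w^4 - 32.5502*w^3 + 15.0022*w^2 - 11.4914*w + 14.212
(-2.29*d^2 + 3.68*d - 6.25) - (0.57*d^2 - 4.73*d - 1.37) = -2.86*d^2 + 8.41*d - 4.88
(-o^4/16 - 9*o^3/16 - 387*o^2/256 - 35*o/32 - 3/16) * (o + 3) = -o^5/16 - 3*o^4/4 - 819*o^3/256 - 1441*o^2/256 - 111*o/32 - 9/16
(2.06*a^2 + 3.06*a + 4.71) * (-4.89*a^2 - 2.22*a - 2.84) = -10.0734*a^4 - 19.5366*a^3 - 35.6755*a^2 - 19.1466*a - 13.3764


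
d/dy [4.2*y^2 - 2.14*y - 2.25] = 8.4*y - 2.14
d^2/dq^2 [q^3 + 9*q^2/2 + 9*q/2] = 6*q + 9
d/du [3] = 0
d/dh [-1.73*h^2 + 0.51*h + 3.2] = 0.51 - 3.46*h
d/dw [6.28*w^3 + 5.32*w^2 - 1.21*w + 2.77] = 18.84*w^2 + 10.64*w - 1.21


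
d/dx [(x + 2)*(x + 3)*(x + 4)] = 3*x^2 + 18*x + 26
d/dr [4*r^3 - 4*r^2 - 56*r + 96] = 12*r^2 - 8*r - 56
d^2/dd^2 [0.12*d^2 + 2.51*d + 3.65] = 0.240000000000000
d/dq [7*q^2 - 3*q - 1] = 14*q - 3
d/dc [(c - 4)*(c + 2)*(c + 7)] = 3*c^2 + 10*c - 22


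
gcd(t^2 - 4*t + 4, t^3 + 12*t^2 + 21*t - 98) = t - 2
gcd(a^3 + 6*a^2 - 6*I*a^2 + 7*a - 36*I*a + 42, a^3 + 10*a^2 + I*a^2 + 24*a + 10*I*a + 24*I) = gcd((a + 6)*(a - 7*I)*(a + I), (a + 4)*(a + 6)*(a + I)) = a^2 + a*(6 + I) + 6*I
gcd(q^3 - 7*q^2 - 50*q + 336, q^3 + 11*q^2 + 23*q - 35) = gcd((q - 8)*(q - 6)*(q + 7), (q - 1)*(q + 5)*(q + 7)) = q + 7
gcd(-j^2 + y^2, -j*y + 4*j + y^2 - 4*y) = -j + y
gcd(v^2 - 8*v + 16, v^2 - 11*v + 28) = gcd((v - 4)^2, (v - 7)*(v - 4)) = v - 4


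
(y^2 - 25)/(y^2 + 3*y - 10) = (y - 5)/(y - 2)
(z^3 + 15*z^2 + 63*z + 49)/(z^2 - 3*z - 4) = (z^2 + 14*z + 49)/(z - 4)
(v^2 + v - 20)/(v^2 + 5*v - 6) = (v^2 + v - 20)/(v^2 + 5*v - 6)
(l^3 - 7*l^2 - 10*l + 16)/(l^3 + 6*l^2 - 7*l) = (l^2 - 6*l - 16)/(l*(l + 7))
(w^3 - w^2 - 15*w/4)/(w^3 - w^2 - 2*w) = (-w^2 + w + 15/4)/(-w^2 + w + 2)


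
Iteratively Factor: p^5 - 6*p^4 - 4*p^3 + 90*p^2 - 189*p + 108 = (p + 4)*(p^4 - 10*p^3 + 36*p^2 - 54*p + 27) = (p - 3)*(p + 4)*(p^3 - 7*p^2 + 15*p - 9) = (p - 3)^2*(p + 4)*(p^2 - 4*p + 3) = (p - 3)^3*(p + 4)*(p - 1)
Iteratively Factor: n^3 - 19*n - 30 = (n - 5)*(n^2 + 5*n + 6) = (n - 5)*(n + 3)*(n + 2)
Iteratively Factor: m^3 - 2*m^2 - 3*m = (m - 3)*(m^2 + m) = m*(m - 3)*(m + 1)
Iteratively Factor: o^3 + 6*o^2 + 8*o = (o + 4)*(o^2 + 2*o) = (o + 2)*(o + 4)*(o)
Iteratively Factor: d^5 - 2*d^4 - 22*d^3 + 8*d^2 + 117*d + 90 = (d + 2)*(d^4 - 4*d^3 - 14*d^2 + 36*d + 45) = (d - 3)*(d + 2)*(d^3 - d^2 - 17*d - 15) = (d - 3)*(d + 1)*(d + 2)*(d^2 - 2*d - 15) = (d - 5)*(d - 3)*(d + 1)*(d + 2)*(d + 3)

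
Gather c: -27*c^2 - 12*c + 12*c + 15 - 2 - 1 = 12 - 27*c^2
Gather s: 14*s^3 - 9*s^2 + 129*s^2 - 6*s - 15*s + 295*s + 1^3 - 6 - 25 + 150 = 14*s^3 + 120*s^2 + 274*s + 120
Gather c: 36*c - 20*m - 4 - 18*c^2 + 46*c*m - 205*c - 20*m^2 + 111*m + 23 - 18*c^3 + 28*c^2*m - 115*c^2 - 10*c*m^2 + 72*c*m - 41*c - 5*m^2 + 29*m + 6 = -18*c^3 + c^2*(28*m - 133) + c*(-10*m^2 + 118*m - 210) - 25*m^2 + 120*m + 25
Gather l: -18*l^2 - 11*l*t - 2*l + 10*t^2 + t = -18*l^2 + l*(-11*t - 2) + 10*t^2 + t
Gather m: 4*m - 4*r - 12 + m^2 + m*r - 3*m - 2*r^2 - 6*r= m^2 + m*(r + 1) - 2*r^2 - 10*r - 12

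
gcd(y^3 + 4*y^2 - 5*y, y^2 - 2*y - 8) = 1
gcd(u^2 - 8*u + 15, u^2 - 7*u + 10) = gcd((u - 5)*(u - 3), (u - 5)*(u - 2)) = u - 5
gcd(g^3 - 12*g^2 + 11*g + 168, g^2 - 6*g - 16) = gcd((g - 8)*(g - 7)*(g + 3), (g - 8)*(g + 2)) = g - 8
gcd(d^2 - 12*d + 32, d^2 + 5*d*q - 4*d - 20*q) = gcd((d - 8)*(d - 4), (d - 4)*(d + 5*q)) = d - 4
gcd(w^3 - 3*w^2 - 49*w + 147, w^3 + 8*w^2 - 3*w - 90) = w - 3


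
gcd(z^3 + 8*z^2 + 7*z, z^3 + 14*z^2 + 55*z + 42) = z^2 + 8*z + 7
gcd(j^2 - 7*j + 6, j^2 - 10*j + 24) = j - 6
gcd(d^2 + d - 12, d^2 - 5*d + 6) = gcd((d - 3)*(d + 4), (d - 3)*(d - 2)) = d - 3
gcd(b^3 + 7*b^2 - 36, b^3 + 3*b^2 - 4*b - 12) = b^2 + b - 6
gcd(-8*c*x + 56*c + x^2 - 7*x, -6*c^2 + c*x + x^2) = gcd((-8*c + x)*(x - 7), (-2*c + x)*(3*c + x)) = 1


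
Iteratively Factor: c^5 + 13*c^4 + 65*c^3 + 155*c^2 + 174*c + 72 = (c + 3)*(c^4 + 10*c^3 + 35*c^2 + 50*c + 24) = (c + 2)*(c + 3)*(c^3 + 8*c^2 + 19*c + 12) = (c + 1)*(c + 2)*(c + 3)*(c^2 + 7*c + 12) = (c + 1)*(c + 2)*(c + 3)^2*(c + 4)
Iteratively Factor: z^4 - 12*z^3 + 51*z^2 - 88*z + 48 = (z - 3)*(z^3 - 9*z^2 + 24*z - 16) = (z - 4)*(z - 3)*(z^2 - 5*z + 4) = (z - 4)^2*(z - 3)*(z - 1)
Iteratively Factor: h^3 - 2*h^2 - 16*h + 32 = (h - 4)*(h^2 + 2*h - 8) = (h - 4)*(h - 2)*(h + 4)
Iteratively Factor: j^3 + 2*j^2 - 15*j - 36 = (j + 3)*(j^2 - j - 12) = (j + 3)^2*(j - 4)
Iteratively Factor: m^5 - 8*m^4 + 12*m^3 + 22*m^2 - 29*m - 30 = (m - 2)*(m^4 - 6*m^3 + 22*m + 15) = (m - 2)*(m + 1)*(m^3 - 7*m^2 + 7*m + 15) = (m - 5)*(m - 2)*(m + 1)*(m^2 - 2*m - 3) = (m - 5)*(m - 3)*(m - 2)*(m + 1)*(m + 1)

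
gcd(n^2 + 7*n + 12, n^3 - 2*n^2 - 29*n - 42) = n + 3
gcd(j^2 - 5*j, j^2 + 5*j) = j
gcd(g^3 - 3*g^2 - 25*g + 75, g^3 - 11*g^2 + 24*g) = g - 3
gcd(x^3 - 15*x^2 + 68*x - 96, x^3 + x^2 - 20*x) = x - 4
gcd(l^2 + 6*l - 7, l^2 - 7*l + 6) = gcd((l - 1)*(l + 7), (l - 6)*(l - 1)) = l - 1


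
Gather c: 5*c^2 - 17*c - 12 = 5*c^2 - 17*c - 12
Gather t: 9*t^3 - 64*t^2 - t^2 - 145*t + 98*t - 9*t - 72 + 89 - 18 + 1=9*t^3 - 65*t^2 - 56*t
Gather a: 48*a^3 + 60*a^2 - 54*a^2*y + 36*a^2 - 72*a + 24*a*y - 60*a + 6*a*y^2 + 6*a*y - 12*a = 48*a^3 + a^2*(96 - 54*y) + a*(6*y^2 + 30*y - 144)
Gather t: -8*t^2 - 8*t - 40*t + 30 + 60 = -8*t^2 - 48*t + 90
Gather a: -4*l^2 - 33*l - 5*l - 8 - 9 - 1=-4*l^2 - 38*l - 18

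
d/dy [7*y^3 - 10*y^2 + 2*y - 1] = 21*y^2 - 20*y + 2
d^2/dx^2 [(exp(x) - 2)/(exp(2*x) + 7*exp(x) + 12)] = (exp(4*x) - 15*exp(3*x) - 114*exp(2*x) - 86*exp(x) + 312)*exp(x)/(exp(6*x) + 21*exp(5*x) + 183*exp(4*x) + 847*exp(3*x) + 2196*exp(2*x) + 3024*exp(x) + 1728)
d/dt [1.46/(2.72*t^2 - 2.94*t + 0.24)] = (4.2924 - 7.9424*t)/(2.72*t^2 - 2.94*t + 0.24)^2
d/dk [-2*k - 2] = -2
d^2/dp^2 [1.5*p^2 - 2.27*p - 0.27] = 3.00000000000000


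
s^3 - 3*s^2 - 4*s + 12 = (s - 3)*(s - 2)*(s + 2)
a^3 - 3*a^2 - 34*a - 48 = (a - 8)*(a + 2)*(a + 3)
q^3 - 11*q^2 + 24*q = q*(q - 8)*(q - 3)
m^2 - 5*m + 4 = (m - 4)*(m - 1)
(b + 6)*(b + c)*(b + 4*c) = b^3 + 5*b^2*c + 6*b^2 + 4*b*c^2 + 30*b*c + 24*c^2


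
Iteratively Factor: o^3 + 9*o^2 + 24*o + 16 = (o + 4)*(o^2 + 5*o + 4) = (o + 1)*(o + 4)*(o + 4)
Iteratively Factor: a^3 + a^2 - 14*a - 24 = (a + 3)*(a^2 - 2*a - 8) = (a + 2)*(a + 3)*(a - 4)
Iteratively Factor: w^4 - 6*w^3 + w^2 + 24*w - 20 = (w + 2)*(w^3 - 8*w^2 + 17*w - 10) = (w - 5)*(w + 2)*(w^2 - 3*w + 2) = (w - 5)*(w - 2)*(w + 2)*(w - 1)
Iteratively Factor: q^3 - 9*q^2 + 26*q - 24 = (q - 3)*(q^2 - 6*q + 8) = (q - 3)*(q - 2)*(q - 4)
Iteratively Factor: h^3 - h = (h + 1)*(h^2 - h) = (h - 1)*(h + 1)*(h)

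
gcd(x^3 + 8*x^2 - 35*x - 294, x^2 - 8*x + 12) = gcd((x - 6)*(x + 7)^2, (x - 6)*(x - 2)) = x - 6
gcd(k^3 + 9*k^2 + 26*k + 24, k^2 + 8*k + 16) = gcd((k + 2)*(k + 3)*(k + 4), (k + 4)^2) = k + 4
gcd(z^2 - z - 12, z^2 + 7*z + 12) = z + 3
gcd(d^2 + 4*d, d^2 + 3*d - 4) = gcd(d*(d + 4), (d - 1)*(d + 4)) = d + 4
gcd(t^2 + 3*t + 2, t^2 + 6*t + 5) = t + 1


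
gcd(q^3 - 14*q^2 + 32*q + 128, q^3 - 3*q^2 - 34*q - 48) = q^2 - 6*q - 16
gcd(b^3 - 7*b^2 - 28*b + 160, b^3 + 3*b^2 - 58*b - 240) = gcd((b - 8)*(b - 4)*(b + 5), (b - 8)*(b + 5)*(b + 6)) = b^2 - 3*b - 40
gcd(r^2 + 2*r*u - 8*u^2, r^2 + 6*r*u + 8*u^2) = r + 4*u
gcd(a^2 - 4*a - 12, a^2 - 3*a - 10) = a + 2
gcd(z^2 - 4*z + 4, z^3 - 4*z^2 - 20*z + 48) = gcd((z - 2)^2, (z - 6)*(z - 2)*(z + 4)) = z - 2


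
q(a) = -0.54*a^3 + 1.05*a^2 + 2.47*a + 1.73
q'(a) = -1.62*a^2 + 2.1*a + 2.47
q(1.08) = 4.94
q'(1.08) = 2.85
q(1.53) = 6.03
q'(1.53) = 1.89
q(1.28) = 5.48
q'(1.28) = 2.50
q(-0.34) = 1.03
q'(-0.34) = 1.57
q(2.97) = 4.18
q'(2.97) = -5.58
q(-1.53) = 2.34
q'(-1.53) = -4.54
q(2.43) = 6.18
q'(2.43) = -1.99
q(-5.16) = 91.13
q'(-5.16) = -51.50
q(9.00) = -284.65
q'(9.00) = -109.85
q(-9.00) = 458.21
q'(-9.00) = -147.65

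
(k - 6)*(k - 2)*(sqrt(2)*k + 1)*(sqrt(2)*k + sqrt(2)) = 2*k^4 - 14*k^3 + sqrt(2)*k^3 - 7*sqrt(2)*k^2 + 8*k^2 + 4*sqrt(2)*k + 24*k + 12*sqrt(2)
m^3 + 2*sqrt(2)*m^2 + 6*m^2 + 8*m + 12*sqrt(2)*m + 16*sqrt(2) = (m + 2)*(m + 4)*(m + 2*sqrt(2))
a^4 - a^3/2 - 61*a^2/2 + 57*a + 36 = (a - 4)*(a - 3)*(a + 1/2)*(a + 6)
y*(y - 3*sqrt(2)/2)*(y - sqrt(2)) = y^3 - 5*sqrt(2)*y^2/2 + 3*y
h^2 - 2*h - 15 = (h - 5)*(h + 3)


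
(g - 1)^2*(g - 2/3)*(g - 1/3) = g^4 - 3*g^3 + 29*g^2/9 - 13*g/9 + 2/9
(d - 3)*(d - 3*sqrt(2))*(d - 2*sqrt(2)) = d^3 - 5*sqrt(2)*d^2 - 3*d^2 + 12*d + 15*sqrt(2)*d - 36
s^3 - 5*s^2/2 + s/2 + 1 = (s - 2)*(s - 1)*(s + 1/2)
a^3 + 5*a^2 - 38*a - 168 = (a - 6)*(a + 4)*(a + 7)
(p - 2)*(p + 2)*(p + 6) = p^3 + 6*p^2 - 4*p - 24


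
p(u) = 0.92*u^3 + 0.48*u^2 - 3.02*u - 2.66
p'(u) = 2.76*u^2 + 0.96*u - 3.02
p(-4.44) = -60.31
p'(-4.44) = 47.13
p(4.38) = 70.63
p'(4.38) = 54.13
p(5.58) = 155.28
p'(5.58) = 88.27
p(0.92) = -4.32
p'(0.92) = 0.20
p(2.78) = 12.42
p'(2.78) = 20.98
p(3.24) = 23.89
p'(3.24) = 29.06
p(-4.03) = -42.91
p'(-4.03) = 37.94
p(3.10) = 20.00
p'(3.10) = 26.48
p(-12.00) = -1487.06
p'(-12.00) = 382.90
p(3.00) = 17.44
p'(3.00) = 24.70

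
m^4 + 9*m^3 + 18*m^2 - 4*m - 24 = (m - 1)*(m + 2)^2*(m + 6)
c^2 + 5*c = c*(c + 5)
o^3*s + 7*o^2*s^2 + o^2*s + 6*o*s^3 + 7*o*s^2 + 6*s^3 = (o + s)*(o + 6*s)*(o*s + s)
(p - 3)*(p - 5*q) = p^2 - 5*p*q - 3*p + 15*q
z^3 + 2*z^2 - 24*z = z*(z - 4)*(z + 6)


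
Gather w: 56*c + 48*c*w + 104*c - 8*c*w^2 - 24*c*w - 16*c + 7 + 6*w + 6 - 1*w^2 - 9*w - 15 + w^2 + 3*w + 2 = -8*c*w^2 + 24*c*w + 144*c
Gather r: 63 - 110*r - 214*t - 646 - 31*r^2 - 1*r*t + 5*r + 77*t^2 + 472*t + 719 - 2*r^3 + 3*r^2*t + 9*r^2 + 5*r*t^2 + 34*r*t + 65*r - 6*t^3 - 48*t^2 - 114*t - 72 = -2*r^3 + r^2*(3*t - 22) + r*(5*t^2 + 33*t - 40) - 6*t^3 + 29*t^2 + 144*t + 64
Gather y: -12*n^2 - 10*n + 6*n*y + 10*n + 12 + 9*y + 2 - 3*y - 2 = -12*n^2 + y*(6*n + 6) + 12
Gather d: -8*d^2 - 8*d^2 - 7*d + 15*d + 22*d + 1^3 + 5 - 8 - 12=-16*d^2 + 30*d - 14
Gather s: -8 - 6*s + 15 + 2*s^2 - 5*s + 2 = 2*s^2 - 11*s + 9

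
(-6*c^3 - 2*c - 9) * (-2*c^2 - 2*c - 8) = 12*c^5 + 12*c^4 + 52*c^3 + 22*c^2 + 34*c + 72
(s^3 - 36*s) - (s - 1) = s^3 - 37*s + 1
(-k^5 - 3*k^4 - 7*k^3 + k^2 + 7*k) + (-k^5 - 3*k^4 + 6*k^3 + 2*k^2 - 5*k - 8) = -2*k^5 - 6*k^4 - k^3 + 3*k^2 + 2*k - 8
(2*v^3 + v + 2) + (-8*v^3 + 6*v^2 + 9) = -6*v^3 + 6*v^2 + v + 11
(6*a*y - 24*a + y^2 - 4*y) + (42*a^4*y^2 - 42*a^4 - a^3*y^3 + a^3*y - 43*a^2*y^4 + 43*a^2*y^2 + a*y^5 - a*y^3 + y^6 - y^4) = 42*a^4*y^2 - 42*a^4 - a^3*y^3 + a^3*y - 43*a^2*y^4 + 43*a^2*y^2 + a*y^5 - a*y^3 + 6*a*y - 24*a + y^6 - y^4 + y^2 - 4*y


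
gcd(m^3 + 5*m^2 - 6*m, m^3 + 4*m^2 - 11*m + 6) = m^2 + 5*m - 6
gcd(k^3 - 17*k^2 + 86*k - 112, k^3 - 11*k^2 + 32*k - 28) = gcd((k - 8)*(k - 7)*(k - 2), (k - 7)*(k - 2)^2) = k^2 - 9*k + 14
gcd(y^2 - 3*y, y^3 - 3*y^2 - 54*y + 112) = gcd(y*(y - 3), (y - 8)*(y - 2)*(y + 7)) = 1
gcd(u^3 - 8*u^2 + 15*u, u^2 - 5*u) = u^2 - 5*u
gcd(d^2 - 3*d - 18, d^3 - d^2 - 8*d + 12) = d + 3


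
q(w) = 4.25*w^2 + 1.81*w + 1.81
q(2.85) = 41.49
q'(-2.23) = -17.14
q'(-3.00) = -23.69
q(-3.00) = 34.63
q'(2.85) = 26.04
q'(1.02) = 10.48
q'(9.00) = 78.31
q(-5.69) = 129.11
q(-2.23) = 18.91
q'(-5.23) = -42.64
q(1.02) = 8.08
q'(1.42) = 13.88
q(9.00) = 362.35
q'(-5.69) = -46.56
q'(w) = 8.5*w + 1.81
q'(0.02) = 1.98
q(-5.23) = 108.59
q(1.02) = 8.08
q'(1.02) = 10.48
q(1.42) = 12.95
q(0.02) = 1.85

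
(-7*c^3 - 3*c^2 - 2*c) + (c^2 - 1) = -7*c^3 - 2*c^2 - 2*c - 1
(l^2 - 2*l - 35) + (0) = l^2 - 2*l - 35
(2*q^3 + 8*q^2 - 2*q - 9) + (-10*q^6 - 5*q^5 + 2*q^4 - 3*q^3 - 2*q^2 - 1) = -10*q^6 - 5*q^5 + 2*q^4 - q^3 + 6*q^2 - 2*q - 10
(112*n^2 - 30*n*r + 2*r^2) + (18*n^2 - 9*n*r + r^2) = 130*n^2 - 39*n*r + 3*r^2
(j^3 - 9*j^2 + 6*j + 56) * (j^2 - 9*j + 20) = j^5 - 18*j^4 + 107*j^3 - 178*j^2 - 384*j + 1120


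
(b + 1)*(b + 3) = b^2 + 4*b + 3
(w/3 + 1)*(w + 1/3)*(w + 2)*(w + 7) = w^4/3 + 37*w^3/9 + 15*w^2 + 167*w/9 + 14/3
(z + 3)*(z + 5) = z^2 + 8*z + 15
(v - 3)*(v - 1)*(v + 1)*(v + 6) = v^4 + 3*v^3 - 19*v^2 - 3*v + 18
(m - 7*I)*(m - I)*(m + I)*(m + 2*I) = m^4 - 5*I*m^3 + 15*m^2 - 5*I*m + 14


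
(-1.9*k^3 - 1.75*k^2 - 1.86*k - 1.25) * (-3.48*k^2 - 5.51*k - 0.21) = 6.612*k^5 + 16.559*k^4 + 16.5143*k^3 + 14.9661*k^2 + 7.2781*k + 0.2625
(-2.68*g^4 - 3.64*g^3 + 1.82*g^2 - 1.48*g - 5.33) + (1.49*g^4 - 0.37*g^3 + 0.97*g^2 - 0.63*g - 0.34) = -1.19*g^4 - 4.01*g^3 + 2.79*g^2 - 2.11*g - 5.67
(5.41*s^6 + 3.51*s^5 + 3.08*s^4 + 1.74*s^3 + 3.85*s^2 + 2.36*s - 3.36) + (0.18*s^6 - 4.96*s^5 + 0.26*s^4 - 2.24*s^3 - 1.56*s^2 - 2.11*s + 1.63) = 5.59*s^6 - 1.45*s^5 + 3.34*s^4 - 0.5*s^3 + 2.29*s^2 + 0.25*s - 1.73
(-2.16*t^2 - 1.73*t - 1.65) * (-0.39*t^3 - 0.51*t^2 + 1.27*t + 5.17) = 0.8424*t^5 + 1.7763*t^4 - 1.2174*t^3 - 12.5228*t^2 - 11.0396*t - 8.5305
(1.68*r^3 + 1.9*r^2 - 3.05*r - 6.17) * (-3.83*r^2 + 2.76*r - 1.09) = -6.4344*r^5 - 2.6402*r^4 + 15.0943*r^3 + 13.1421*r^2 - 13.7047*r + 6.7253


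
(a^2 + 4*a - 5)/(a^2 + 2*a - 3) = (a + 5)/(a + 3)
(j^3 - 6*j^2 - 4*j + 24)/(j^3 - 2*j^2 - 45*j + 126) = (j^2 - 4)/(j^2 + 4*j - 21)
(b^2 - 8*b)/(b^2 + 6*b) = (b - 8)/(b + 6)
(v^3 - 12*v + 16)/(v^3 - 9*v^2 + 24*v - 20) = (v + 4)/(v - 5)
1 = 1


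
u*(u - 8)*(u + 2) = u^3 - 6*u^2 - 16*u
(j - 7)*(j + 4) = j^2 - 3*j - 28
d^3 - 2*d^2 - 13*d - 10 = (d - 5)*(d + 1)*(d + 2)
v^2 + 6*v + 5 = (v + 1)*(v + 5)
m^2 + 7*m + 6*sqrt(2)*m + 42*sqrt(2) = (m + 7)*(m + 6*sqrt(2))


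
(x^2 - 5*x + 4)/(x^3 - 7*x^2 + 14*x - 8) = 1/(x - 2)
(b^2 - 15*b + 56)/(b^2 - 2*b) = (b^2 - 15*b + 56)/(b*(b - 2))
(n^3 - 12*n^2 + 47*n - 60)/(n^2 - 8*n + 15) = n - 4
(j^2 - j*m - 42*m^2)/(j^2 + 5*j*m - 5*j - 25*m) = (j^2 - j*m - 42*m^2)/(j^2 + 5*j*m - 5*j - 25*m)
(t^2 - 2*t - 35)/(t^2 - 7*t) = (t + 5)/t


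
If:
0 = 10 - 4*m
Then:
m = 5/2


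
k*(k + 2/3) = k^2 + 2*k/3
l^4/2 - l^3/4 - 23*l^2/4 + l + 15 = (l/2 + 1)*(l - 3)*(l - 2)*(l + 5/2)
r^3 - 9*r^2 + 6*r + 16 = (r - 8)*(r - 2)*(r + 1)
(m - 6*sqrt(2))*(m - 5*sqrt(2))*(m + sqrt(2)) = m^3 - 10*sqrt(2)*m^2 + 38*m + 60*sqrt(2)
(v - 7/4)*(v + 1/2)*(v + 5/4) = v^3 - 39*v/16 - 35/32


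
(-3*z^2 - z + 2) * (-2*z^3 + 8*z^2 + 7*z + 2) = 6*z^5 - 22*z^4 - 33*z^3 + 3*z^2 + 12*z + 4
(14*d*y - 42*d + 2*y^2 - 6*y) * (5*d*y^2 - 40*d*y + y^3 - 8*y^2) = 70*d^2*y^3 - 770*d^2*y^2 + 1680*d^2*y + 24*d*y^4 - 264*d*y^3 + 576*d*y^2 + 2*y^5 - 22*y^4 + 48*y^3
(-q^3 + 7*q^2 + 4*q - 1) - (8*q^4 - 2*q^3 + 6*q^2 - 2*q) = -8*q^4 + q^3 + q^2 + 6*q - 1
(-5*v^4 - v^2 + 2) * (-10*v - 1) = 50*v^5 + 5*v^4 + 10*v^3 + v^2 - 20*v - 2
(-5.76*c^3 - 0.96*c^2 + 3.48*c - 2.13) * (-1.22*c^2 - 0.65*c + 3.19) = 7.0272*c^5 + 4.9152*c^4 - 21.996*c^3 - 2.7258*c^2 + 12.4857*c - 6.7947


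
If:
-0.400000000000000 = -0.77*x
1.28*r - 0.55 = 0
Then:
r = 0.43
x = 0.52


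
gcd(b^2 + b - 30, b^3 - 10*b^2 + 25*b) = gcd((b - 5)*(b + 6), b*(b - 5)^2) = b - 5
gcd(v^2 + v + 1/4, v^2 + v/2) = v + 1/2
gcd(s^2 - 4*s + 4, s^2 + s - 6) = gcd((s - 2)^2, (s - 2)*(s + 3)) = s - 2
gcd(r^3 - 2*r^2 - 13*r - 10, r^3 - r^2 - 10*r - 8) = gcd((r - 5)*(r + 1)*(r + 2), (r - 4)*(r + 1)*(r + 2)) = r^2 + 3*r + 2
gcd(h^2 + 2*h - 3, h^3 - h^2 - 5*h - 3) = 1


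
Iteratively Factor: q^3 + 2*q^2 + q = (q + 1)*(q^2 + q) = (q + 1)^2*(q)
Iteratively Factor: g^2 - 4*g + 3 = (g - 1)*(g - 3)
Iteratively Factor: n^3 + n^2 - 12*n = (n)*(n^2 + n - 12) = n*(n + 4)*(n - 3)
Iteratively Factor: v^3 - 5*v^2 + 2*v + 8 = (v - 4)*(v^2 - v - 2) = (v - 4)*(v + 1)*(v - 2)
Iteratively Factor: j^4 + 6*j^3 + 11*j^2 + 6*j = (j + 2)*(j^3 + 4*j^2 + 3*j) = j*(j + 2)*(j^2 + 4*j + 3) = j*(j + 2)*(j + 3)*(j + 1)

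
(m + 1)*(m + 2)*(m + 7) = m^3 + 10*m^2 + 23*m + 14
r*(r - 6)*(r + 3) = r^3 - 3*r^2 - 18*r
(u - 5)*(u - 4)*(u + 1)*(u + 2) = u^4 - 6*u^3 - 5*u^2 + 42*u + 40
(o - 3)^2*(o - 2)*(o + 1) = o^4 - 7*o^3 + 13*o^2 + 3*o - 18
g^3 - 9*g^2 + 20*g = g*(g - 5)*(g - 4)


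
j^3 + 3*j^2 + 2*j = j*(j + 1)*(j + 2)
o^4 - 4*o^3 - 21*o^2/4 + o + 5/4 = (o - 5)*(o - 1/2)*(o + 1/2)*(o + 1)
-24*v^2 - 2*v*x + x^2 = (-6*v + x)*(4*v + x)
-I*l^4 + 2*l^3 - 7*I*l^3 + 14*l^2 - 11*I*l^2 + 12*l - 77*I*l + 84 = (l + 7)*(l - 3*I)*(l + 4*I)*(-I*l + 1)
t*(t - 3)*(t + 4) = t^3 + t^2 - 12*t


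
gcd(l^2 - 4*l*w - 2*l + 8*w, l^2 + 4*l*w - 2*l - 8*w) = l - 2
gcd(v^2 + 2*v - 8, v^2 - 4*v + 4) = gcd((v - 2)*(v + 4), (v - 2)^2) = v - 2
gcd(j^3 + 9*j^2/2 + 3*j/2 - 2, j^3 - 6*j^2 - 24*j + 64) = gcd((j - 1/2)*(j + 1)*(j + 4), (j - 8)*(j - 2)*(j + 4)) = j + 4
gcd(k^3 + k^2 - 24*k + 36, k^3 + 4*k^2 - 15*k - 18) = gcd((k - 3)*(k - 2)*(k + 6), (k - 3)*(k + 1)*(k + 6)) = k^2 + 3*k - 18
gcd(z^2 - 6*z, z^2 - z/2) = z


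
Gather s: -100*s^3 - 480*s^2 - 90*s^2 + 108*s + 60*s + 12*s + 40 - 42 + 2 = -100*s^3 - 570*s^2 + 180*s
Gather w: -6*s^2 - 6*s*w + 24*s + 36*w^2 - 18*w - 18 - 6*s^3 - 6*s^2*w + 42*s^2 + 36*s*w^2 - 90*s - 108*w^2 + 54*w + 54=-6*s^3 + 36*s^2 - 66*s + w^2*(36*s - 72) + w*(-6*s^2 - 6*s + 36) + 36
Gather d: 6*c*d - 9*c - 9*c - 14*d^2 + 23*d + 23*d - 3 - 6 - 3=-18*c - 14*d^2 + d*(6*c + 46) - 12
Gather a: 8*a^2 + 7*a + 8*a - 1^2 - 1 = 8*a^2 + 15*a - 2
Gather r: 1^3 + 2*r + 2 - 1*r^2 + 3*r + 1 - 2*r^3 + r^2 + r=-2*r^3 + 6*r + 4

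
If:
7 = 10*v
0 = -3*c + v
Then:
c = 7/30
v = 7/10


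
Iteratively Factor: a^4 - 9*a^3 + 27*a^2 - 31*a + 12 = (a - 3)*(a^3 - 6*a^2 + 9*a - 4) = (a - 3)*(a - 1)*(a^2 - 5*a + 4) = (a - 4)*(a - 3)*(a - 1)*(a - 1)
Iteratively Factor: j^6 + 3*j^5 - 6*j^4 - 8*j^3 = (j + 1)*(j^5 + 2*j^4 - 8*j^3) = j*(j + 1)*(j^4 + 2*j^3 - 8*j^2) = j*(j - 2)*(j + 1)*(j^3 + 4*j^2) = j^2*(j - 2)*(j + 1)*(j^2 + 4*j) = j^2*(j - 2)*(j + 1)*(j + 4)*(j)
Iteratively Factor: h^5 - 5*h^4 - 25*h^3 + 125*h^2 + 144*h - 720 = (h + 3)*(h^4 - 8*h^3 - h^2 + 128*h - 240) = (h + 3)*(h + 4)*(h^3 - 12*h^2 + 47*h - 60) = (h - 4)*(h + 3)*(h + 4)*(h^2 - 8*h + 15) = (h - 5)*(h - 4)*(h + 3)*(h + 4)*(h - 3)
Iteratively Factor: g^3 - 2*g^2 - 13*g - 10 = (g + 1)*(g^2 - 3*g - 10) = (g - 5)*(g + 1)*(g + 2)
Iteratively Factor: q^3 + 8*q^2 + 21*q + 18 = (q + 3)*(q^2 + 5*q + 6) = (q + 2)*(q + 3)*(q + 3)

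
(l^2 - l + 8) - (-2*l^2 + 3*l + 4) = 3*l^2 - 4*l + 4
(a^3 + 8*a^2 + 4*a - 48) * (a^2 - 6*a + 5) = a^5 + 2*a^4 - 39*a^3 - 32*a^2 + 308*a - 240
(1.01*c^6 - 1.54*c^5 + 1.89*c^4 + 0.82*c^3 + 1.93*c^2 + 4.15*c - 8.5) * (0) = 0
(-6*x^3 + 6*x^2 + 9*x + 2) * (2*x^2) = -12*x^5 + 12*x^4 + 18*x^3 + 4*x^2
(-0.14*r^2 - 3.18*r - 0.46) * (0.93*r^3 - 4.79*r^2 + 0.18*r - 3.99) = -0.1302*r^5 - 2.2868*r^4 + 14.7792*r^3 + 2.1896*r^2 + 12.6054*r + 1.8354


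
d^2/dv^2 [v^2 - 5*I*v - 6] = 2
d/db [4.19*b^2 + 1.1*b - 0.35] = 8.38*b + 1.1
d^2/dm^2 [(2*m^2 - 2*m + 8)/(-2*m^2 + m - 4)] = 8*(m^3 - 12*m^2 + 8)/(8*m^6 - 12*m^5 + 54*m^4 - 49*m^3 + 108*m^2 - 48*m + 64)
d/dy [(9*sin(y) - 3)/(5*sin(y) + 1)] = 24*cos(y)/(5*sin(y) + 1)^2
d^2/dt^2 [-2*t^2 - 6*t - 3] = -4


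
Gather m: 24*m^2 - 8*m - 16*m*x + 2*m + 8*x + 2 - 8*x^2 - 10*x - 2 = 24*m^2 + m*(-16*x - 6) - 8*x^2 - 2*x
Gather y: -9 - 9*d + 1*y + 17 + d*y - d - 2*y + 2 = -10*d + y*(d - 1) + 10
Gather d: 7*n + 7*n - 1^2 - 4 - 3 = 14*n - 8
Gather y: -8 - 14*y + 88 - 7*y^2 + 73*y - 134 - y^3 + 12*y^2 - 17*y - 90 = -y^3 + 5*y^2 + 42*y - 144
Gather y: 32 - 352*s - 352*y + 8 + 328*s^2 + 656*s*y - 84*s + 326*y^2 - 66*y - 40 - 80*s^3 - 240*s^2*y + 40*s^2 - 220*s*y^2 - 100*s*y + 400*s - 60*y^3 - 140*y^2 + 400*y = -80*s^3 + 368*s^2 - 36*s - 60*y^3 + y^2*(186 - 220*s) + y*(-240*s^2 + 556*s - 18)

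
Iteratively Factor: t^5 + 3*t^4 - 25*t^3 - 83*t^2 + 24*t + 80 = (t + 4)*(t^4 - t^3 - 21*t^2 + t + 20) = (t - 1)*(t + 4)*(t^3 - 21*t - 20) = (t - 1)*(t + 4)^2*(t^2 - 4*t - 5) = (t - 1)*(t + 1)*(t + 4)^2*(t - 5)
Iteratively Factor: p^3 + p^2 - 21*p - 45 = (p + 3)*(p^2 - 2*p - 15) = (p + 3)^2*(p - 5)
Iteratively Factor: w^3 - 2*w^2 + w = (w - 1)*(w^2 - w) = (w - 1)^2*(w)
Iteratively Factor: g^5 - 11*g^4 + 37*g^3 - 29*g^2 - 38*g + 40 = (g + 1)*(g^4 - 12*g^3 + 49*g^2 - 78*g + 40) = (g - 1)*(g + 1)*(g^3 - 11*g^2 + 38*g - 40) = (g - 2)*(g - 1)*(g + 1)*(g^2 - 9*g + 20) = (g - 4)*(g - 2)*(g - 1)*(g + 1)*(g - 5)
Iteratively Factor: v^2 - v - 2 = (v + 1)*(v - 2)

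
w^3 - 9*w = w*(w - 3)*(w + 3)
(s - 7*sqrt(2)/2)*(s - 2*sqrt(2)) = s^2 - 11*sqrt(2)*s/2 + 14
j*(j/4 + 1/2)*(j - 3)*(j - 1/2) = j^4/4 - 3*j^3/8 - 11*j^2/8 + 3*j/4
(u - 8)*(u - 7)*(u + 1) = u^3 - 14*u^2 + 41*u + 56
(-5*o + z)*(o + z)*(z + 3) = -5*o^2*z - 15*o^2 - 4*o*z^2 - 12*o*z + z^3 + 3*z^2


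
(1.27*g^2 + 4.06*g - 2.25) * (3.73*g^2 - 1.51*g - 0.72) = 4.7371*g^4 + 13.2261*g^3 - 15.4375*g^2 + 0.4743*g + 1.62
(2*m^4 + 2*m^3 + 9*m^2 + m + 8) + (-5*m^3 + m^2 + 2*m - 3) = 2*m^4 - 3*m^3 + 10*m^2 + 3*m + 5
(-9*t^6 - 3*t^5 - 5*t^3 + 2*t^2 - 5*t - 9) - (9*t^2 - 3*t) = -9*t^6 - 3*t^5 - 5*t^3 - 7*t^2 - 2*t - 9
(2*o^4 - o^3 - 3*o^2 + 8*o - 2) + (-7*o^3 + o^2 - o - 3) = 2*o^4 - 8*o^3 - 2*o^2 + 7*o - 5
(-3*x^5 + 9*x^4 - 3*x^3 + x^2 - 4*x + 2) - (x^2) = -3*x^5 + 9*x^4 - 3*x^3 - 4*x + 2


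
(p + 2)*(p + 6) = p^2 + 8*p + 12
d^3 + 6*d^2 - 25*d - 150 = (d - 5)*(d + 5)*(d + 6)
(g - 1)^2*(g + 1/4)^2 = g^4 - 3*g^3/2 + g^2/16 + 3*g/8 + 1/16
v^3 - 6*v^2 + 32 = (v - 4)^2*(v + 2)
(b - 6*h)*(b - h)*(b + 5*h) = b^3 - 2*b^2*h - 29*b*h^2 + 30*h^3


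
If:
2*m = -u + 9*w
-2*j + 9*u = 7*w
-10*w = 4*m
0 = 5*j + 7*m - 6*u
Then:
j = 0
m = 0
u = 0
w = 0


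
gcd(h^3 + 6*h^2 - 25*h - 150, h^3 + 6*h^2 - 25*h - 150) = h^3 + 6*h^2 - 25*h - 150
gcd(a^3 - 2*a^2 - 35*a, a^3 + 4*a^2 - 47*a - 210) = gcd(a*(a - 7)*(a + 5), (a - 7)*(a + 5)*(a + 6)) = a^2 - 2*a - 35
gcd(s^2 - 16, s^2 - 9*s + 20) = s - 4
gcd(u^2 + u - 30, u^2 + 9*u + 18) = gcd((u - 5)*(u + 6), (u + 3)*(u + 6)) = u + 6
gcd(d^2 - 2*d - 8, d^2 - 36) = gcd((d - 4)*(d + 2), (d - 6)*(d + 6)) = 1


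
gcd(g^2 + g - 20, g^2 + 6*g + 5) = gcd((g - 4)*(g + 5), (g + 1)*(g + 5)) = g + 5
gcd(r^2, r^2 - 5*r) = r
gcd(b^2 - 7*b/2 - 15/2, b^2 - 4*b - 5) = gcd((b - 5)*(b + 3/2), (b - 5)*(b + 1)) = b - 5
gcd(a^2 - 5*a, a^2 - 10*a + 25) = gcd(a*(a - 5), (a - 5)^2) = a - 5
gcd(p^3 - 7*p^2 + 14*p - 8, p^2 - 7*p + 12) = p - 4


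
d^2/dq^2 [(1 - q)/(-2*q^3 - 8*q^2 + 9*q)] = 2*(12*q^5 + 24*q^4 - 46*q^3 - 138*q^2 + 216*q - 81)/(q^3*(8*q^6 + 96*q^5 + 276*q^4 - 352*q^3 - 1242*q^2 + 1944*q - 729))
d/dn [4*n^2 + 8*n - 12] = 8*n + 8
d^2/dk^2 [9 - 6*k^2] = -12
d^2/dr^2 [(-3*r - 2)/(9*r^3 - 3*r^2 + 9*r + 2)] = 6*(-243*r^5 - 243*r^4 + 216*r^3 - 72*r^2 + 72*r - 40)/(729*r^9 - 729*r^8 + 2430*r^7 - 999*r^6 + 2106*r^5 + 297*r^4 + 513*r^3 + 450*r^2 + 108*r + 8)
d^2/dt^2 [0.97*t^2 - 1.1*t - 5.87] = 1.94000000000000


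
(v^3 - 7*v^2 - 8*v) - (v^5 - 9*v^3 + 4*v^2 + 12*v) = -v^5 + 10*v^3 - 11*v^2 - 20*v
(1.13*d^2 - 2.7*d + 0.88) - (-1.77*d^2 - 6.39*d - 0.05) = 2.9*d^2 + 3.69*d + 0.93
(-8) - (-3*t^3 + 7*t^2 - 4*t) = 3*t^3 - 7*t^2 + 4*t - 8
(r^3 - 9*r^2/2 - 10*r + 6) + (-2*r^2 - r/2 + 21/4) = r^3 - 13*r^2/2 - 21*r/2 + 45/4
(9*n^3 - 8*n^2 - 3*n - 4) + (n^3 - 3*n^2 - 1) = 10*n^3 - 11*n^2 - 3*n - 5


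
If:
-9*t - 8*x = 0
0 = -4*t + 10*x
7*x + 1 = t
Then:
No Solution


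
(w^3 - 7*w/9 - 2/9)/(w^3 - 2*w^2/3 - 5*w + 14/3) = (9*w^2 + 9*w + 2)/(3*(3*w^2 + w - 14))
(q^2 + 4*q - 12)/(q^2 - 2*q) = (q + 6)/q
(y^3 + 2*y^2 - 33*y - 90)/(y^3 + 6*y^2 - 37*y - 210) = (y + 3)/(y + 7)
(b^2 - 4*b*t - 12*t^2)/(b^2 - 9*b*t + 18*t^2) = (-b - 2*t)/(-b + 3*t)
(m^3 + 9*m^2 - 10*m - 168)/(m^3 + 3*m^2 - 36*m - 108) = (m^2 + 3*m - 28)/(m^2 - 3*m - 18)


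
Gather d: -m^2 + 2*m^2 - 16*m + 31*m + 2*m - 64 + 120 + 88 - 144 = m^2 + 17*m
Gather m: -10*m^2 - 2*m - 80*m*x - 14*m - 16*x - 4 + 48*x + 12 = -10*m^2 + m*(-80*x - 16) + 32*x + 8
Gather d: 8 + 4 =12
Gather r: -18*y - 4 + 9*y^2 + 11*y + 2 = 9*y^2 - 7*y - 2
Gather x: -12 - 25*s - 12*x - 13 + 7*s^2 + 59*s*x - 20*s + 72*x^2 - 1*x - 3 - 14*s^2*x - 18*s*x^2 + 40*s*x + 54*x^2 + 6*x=7*s^2 - 45*s + x^2*(126 - 18*s) + x*(-14*s^2 + 99*s - 7) - 28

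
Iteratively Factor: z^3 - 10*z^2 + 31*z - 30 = (z - 5)*(z^2 - 5*z + 6) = (z - 5)*(z - 3)*(z - 2)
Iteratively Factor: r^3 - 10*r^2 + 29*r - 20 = (r - 5)*(r^2 - 5*r + 4) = (r - 5)*(r - 4)*(r - 1)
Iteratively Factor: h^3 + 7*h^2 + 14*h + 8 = (h + 1)*(h^2 + 6*h + 8) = (h + 1)*(h + 4)*(h + 2)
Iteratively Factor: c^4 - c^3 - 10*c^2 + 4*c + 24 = (c + 2)*(c^3 - 3*c^2 - 4*c + 12) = (c - 2)*(c + 2)*(c^2 - c - 6) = (c - 3)*(c - 2)*(c + 2)*(c + 2)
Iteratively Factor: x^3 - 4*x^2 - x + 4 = (x - 1)*(x^2 - 3*x - 4) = (x - 4)*(x - 1)*(x + 1)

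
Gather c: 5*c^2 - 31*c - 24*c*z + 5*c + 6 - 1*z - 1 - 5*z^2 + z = 5*c^2 + c*(-24*z - 26) - 5*z^2 + 5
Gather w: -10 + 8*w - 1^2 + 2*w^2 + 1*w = 2*w^2 + 9*w - 11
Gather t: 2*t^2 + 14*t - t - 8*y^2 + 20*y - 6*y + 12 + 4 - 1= 2*t^2 + 13*t - 8*y^2 + 14*y + 15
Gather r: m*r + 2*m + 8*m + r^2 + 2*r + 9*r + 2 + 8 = 10*m + r^2 + r*(m + 11) + 10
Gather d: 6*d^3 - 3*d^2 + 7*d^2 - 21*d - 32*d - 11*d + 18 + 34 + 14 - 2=6*d^3 + 4*d^2 - 64*d + 64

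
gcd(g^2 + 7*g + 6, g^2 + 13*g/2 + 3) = g + 6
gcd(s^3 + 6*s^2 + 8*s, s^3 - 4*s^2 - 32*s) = s^2 + 4*s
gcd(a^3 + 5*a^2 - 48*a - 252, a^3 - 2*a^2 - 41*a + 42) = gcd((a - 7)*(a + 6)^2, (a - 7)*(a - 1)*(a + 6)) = a^2 - a - 42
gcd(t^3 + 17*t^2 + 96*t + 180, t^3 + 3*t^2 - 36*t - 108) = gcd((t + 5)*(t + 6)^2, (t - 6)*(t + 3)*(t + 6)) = t + 6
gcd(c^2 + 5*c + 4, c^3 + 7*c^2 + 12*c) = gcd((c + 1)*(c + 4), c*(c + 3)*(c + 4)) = c + 4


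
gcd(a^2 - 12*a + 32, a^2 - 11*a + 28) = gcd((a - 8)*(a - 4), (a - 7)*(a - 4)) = a - 4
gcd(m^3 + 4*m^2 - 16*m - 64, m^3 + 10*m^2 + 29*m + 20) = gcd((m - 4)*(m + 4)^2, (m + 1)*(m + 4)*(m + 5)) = m + 4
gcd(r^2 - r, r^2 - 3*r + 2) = r - 1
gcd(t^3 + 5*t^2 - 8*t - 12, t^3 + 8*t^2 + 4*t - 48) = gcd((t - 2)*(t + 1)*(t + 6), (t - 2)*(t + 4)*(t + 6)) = t^2 + 4*t - 12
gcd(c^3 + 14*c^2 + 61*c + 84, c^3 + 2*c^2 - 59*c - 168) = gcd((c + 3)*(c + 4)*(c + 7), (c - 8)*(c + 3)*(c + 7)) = c^2 + 10*c + 21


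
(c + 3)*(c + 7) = c^2 + 10*c + 21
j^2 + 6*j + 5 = (j + 1)*(j + 5)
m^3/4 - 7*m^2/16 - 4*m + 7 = (m/4 + 1)*(m - 4)*(m - 7/4)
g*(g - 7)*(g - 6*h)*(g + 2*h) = g^4 - 4*g^3*h - 7*g^3 - 12*g^2*h^2 + 28*g^2*h + 84*g*h^2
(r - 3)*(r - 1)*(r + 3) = r^3 - r^2 - 9*r + 9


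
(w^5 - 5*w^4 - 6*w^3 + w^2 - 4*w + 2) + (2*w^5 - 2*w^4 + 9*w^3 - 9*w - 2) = 3*w^5 - 7*w^4 + 3*w^3 + w^2 - 13*w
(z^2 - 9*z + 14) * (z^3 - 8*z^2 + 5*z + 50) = z^5 - 17*z^4 + 91*z^3 - 107*z^2 - 380*z + 700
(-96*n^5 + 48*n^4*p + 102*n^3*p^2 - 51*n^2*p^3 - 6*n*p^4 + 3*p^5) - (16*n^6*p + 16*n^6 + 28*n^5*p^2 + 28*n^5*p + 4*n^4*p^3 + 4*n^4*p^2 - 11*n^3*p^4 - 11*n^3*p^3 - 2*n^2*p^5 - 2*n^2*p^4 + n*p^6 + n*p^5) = -16*n^6*p - 16*n^6 - 28*n^5*p^2 - 28*n^5*p - 96*n^5 - 4*n^4*p^3 - 4*n^4*p^2 + 48*n^4*p + 11*n^3*p^4 + 11*n^3*p^3 + 102*n^3*p^2 + 2*n^2*p^5 + 2*n^2*p^4 - 51*n^2*p^3 - n*p^6 - n*p^5 - 6*n*p^4 + 3*p^5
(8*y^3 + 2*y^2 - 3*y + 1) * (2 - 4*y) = -32*y^4 + 8*y^3 + 16*y^2 - 10*y + 2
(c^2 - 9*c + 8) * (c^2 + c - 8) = c^4 - 8*c^3 - 9*c^2 + 80*c - 64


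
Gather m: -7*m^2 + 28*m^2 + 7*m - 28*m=21*m^2 - 21*m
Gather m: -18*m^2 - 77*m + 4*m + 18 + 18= -18*m^2 - 73*m + 36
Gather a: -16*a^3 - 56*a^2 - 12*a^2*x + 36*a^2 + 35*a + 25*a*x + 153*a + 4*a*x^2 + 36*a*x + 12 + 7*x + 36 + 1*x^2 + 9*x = -16*a^3 + a^2*(-12*x - 20) + a*(4*x^2 + 61*x + 188) + x^2 + 16*x + 48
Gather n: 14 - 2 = 12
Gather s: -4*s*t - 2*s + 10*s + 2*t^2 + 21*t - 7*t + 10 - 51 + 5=s*(8 - 4*t) + 2*t^2 + 14*t - 36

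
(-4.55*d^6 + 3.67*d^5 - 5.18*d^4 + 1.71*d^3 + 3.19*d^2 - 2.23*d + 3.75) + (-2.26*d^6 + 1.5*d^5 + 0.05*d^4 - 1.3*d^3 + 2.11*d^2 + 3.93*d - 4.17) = -6.81*d^6 + 5.17*d^5 - 5.13*d^4 + 0.41*d^3 + 5.3*d^2 + 1.7*d - 0.42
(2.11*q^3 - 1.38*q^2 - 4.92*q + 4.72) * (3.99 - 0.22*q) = -0.4642*q^4 + 8.7225*q^3 - 4.4238*q^2 - 20.6692*q + 18.8328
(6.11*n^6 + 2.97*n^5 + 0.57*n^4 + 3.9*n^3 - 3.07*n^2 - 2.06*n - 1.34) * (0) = 0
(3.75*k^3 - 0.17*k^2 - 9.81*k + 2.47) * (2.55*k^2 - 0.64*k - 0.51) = 9.5625*k^5 - 2.8335*k^4 - 26.8192*k^3 + 12.6636*k^2 + 3.4223*k - 1.2597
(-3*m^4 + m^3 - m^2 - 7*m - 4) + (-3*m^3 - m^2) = -3*m^4 - 2*m^3 - 2*m^2 - 7*m - 4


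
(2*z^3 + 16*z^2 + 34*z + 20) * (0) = 0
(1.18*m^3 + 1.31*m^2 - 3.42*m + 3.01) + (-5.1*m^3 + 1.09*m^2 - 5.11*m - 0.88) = -3.92*m^3 + 2.4*m^2 - 8.53*m + 2.13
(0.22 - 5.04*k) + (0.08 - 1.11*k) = 0.3 - 6.15*k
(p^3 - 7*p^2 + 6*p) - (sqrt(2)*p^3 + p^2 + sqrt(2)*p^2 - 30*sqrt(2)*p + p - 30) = -sqrt(2)*p^3 + p^3 - 8*p^2 - sqrt(2)*p^2 + 5*p + 30*sqrt(2)*p + 30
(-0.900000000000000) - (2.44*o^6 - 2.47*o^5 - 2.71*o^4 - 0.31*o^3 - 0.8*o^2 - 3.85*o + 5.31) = -2.44*o^6 + 2.47*o^5 + 2.71*o^4 + 0.31*o^3 + 0.8*o^2 + 3.85*o - 6.21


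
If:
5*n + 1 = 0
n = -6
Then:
No Solution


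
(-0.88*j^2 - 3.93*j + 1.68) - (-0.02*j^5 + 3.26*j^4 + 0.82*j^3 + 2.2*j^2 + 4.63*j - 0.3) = 0.02*j^5 - 3.26*j^4 - 0.82*j^3 - 3.08*j^2 - 8.56*j + 1.98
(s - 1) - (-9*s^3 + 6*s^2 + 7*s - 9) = 9*s^3 - 6*s^2 - 6*s + 8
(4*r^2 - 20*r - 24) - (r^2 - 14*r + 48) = 3*r^2 - 6*r - 72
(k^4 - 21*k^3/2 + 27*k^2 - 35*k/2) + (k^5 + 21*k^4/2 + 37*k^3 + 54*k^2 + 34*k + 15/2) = k^5 + 23*k^4/2 + 53*k^3/2 + 81*k^2 + 33*k/2 + 15/2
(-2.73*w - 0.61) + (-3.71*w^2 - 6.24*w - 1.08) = -3.71*w^2 - 8.97*w - 1.69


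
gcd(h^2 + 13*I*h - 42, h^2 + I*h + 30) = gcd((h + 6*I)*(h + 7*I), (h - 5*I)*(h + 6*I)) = h + 6*I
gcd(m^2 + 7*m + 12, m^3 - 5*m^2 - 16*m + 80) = m + 4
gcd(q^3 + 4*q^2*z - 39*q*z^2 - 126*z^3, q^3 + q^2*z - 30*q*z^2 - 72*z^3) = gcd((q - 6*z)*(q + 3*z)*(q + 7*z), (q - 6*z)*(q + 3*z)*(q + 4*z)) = -q^2 + 3*q*z + 18*z^2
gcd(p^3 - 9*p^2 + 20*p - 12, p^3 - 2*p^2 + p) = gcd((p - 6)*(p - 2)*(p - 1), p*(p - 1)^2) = p - 1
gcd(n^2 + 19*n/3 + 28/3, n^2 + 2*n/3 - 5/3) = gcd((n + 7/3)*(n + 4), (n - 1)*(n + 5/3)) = 1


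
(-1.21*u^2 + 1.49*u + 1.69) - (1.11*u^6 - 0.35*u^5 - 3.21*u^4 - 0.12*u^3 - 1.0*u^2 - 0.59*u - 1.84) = -1.11*u^6 + 0.35*u^5 + 3.21*u^4 + 0.12*u^3 - 0.21*u^2 + 2.08*u + 3.53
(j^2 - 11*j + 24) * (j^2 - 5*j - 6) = j^4 - 16*j^3 + 73*j^2 - 54*j - 144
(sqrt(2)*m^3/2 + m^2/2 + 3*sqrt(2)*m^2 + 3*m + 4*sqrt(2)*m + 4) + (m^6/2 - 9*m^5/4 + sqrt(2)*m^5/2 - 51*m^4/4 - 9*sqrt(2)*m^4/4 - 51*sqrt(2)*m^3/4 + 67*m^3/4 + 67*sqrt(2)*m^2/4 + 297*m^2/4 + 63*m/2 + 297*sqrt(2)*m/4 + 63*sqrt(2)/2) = m^6/2 - 9*m^5/4 + sqrt(2)*m^5/2 - 51*m^4/4 - 9*sqrt(2)*m^4/4 - 49*sqrt(2)*m^3/4 + 67*m^3/4 + 79*sqrt(2)*m^2/4 + 299*m^2/4 + 69*m/2 + 313*sqrt(2)*m/4 + 4 + 63*sqrt(2)/2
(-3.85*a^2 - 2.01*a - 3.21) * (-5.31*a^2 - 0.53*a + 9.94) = 20.4435*a^4 + 12.7136*a^3 - 20.1586*a^2 - 18.2781*a - 31.9074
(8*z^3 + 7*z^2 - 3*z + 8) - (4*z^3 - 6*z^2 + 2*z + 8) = 4*z^3 + 13*z^2 - 5*z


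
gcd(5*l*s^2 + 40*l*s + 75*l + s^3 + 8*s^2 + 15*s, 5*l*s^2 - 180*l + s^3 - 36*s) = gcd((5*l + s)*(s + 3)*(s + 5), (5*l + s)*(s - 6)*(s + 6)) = 5*l + s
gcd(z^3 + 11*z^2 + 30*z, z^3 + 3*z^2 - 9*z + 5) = z + 5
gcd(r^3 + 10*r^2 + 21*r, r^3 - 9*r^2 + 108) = r + 3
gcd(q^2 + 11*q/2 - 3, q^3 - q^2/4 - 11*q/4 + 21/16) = q - 1/2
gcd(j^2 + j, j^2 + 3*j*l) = j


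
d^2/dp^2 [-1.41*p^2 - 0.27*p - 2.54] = -2.82000000000000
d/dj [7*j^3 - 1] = 21*j^2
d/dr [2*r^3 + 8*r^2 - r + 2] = 6*r^2 + 16*r - 1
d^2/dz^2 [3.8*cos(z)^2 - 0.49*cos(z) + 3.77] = 0.49*cos(z) - 7.6*cos(2*z)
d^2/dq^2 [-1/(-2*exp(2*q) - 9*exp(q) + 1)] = (2*(4*exp(q) + 9)^2*exp(q) - (8*exp(q) + 9)*(2*exp(2*q) + 9*exp(q) - 1))*exp(q)/(2*exp(2*q) + 9*exp(q) - 1)^3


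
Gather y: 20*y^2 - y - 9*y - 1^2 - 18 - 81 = 20*y^2 - 10*y - 100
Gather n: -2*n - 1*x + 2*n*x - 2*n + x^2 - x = n*(2*x - 4) + x^2 - 2*x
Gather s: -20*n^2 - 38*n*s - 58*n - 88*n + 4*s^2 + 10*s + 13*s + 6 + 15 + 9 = -20*n^2 - 146*n + 4*s^2 + s*(23 - 38*n) + 30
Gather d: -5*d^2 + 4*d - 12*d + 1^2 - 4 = -5*d^2 - 8*d - 3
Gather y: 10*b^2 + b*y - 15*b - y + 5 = 10*b^2 - 15*b + y*(b - 1) + 5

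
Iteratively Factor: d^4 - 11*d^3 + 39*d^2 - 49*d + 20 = (d - 1)*(d^3 - 10*d^2 + 29*d - 20) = (d - 1)^2*(d^2 - 9*d + 20) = (d - 5)*(d - 1)^2*(d - 4)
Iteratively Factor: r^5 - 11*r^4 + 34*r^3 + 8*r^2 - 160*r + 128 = (r - 1)*(r^4 - 10*r^3 + 24*r^2 + 32*r - 128) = (r - 1)*(r + 2)*(r^3 - 12*r^2 + 48*r - 64) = (r - 4)*(r - 1)*(r + 2)*(r^2 - 8*r + 16) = (r - 4)^2*(r - 1)*(r + 2)*(r - 4)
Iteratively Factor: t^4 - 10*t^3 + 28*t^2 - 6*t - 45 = (t - 3)*(t^3 - 7*t^2 + 7*t + 15) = (t - 3)*(t + 1)*(t^2 - 8*t + 15) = (t - 5)*(t - 3)*(t + 1)*(t - 3)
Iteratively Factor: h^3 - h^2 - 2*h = (h)*(h^2 - h - 2) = h*(h + 1)*(h - 2)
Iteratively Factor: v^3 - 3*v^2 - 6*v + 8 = (v + 2)*(v^2 - 5*v + 4) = (v - 4)*(v + 2)*(v - 1)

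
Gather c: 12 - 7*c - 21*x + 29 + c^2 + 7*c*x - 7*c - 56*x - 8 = c^2 + c*(7*x - 14) - 77*x + 33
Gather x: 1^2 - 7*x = 1 - 7*x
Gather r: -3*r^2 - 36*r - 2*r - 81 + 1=-3*r^2 - 38*r - 80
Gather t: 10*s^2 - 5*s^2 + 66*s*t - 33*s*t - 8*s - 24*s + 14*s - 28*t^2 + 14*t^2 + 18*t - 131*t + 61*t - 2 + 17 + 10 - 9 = 5*s^2 - 18*s - 14*t^2 + t*(33*s - 52) + 16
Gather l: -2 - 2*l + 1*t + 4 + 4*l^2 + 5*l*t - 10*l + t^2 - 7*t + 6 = 4*l^2 + l*(5*t - 12) + t^2 - 6*t + 8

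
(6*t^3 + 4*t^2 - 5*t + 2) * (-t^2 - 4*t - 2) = -6*t^5 - 28*t^4 - 23*t^3 + 10*t^2 + 2*t - 4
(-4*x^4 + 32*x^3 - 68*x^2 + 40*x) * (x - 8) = -4*x^5 + 64*x^4 - 324*x^3 + 584*x^2 - 320*x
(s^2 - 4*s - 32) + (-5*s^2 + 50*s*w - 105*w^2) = -4*s^2 + 50*s*w - 4*s - 105*w^2 - 32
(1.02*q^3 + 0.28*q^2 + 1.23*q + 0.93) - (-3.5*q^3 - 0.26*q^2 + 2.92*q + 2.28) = 4.52*q^3 + 0.54*q^2 - 1.69*q - 1.35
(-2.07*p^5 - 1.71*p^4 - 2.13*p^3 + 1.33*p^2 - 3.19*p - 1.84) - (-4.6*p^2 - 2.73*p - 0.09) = -2.07*p^5 - 1.71*p^4 - 2.13*p^3 + 5.93*p^2 - 0.46*p - 1.75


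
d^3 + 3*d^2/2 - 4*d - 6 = (d - 2)*(d + 3/2)*(d + 2)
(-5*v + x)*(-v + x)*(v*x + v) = 5*v^3*x + 5*v^3 - 6*v^2*x^2 - 6*v^2*x + v*x^3 + v*x^2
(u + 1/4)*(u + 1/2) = u^2 + 3*u/4 + 1/8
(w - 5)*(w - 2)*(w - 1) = w^3 - 8*w^2 + 17*w - 10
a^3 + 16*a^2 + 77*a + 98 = (a + 2)*(a + 7)^2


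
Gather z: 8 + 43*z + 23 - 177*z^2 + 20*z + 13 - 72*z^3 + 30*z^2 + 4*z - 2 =-72*z^3 - 147*z^2 + 67*z + 42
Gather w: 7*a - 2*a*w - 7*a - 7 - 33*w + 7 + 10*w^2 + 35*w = 10*w^2 + w*(2 - 2*a)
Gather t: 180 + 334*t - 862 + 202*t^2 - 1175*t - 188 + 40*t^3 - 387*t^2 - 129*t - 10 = 40*t^3 - 185*t^2 - 970*t - 880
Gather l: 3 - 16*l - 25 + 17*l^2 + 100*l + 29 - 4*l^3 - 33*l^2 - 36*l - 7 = -4*l^3 - 16*l^2 + 48*l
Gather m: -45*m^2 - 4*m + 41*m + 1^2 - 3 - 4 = -45*m^2 + 37*m - 6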